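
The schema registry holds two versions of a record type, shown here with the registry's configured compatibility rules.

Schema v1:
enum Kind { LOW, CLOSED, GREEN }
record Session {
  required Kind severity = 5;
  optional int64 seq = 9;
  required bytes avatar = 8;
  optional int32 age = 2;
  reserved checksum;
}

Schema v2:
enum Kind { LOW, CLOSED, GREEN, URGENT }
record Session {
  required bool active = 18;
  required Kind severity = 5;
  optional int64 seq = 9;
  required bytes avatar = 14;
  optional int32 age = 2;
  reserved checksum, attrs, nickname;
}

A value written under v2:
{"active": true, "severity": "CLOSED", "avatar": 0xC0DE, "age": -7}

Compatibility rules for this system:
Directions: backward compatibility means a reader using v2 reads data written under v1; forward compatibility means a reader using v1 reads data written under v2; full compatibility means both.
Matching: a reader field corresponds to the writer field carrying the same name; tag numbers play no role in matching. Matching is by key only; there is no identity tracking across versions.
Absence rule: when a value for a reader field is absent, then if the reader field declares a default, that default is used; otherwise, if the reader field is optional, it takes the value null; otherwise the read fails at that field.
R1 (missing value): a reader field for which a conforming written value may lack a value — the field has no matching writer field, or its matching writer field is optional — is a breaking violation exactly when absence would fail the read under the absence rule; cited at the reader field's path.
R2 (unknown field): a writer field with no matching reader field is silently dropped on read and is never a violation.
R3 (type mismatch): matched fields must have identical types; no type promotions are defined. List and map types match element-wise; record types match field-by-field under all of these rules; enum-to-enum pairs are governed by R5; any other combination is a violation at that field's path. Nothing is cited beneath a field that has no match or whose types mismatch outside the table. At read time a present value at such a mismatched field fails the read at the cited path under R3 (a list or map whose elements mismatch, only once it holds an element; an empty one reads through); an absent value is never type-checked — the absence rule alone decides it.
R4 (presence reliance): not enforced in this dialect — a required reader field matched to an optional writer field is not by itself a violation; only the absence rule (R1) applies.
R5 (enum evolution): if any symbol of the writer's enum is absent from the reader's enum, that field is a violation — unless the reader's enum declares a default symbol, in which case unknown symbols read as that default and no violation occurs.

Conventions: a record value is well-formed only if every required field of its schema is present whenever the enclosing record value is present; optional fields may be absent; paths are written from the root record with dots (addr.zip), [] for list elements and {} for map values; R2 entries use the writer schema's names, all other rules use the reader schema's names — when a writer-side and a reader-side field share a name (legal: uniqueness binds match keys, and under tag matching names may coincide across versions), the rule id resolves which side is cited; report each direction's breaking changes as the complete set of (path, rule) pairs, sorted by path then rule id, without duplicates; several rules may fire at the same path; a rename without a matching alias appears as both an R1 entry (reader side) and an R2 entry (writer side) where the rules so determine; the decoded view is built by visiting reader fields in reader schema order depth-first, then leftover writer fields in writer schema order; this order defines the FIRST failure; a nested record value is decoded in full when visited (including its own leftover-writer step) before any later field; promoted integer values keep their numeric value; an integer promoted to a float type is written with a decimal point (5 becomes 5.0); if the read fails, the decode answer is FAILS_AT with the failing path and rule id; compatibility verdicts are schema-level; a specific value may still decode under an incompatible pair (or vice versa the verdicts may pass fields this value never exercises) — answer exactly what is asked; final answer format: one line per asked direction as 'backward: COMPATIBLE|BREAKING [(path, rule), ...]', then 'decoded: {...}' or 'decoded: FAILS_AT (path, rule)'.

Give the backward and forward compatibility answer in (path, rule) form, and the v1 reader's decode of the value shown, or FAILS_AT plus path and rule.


backward: BREAKING [(active, R1)]; forward: BREAKING [(severity, R5)]; decoded: {"severity": "CLOSED", "seq": null, "avatar": 0xC0DE, "age": -7}

arrows below run writer -> reader for Session
backward analysis of Session with v2 as reader and v1 as writer:
  no writer field matches reader active
  severity: paired with writer severity (Kind -> Kind; writer required)
  seq: paired with writer seq (int64 -> int64; writer optional)
  avatar: paired with writer avatar (bytes -> bytes; writer required)
  age: paired with writer age (int32 -> int32; writer optional)
  violation R1 at active
  => backward: BREAKING (1)
forward analysis of Session with v1 as reader and v2 as writer:
  severity: paired with writer severity (Kind -> Kind; writer required)
  seq: paired with writer seq (int64 -> int64; writer optional)
  avatar: paired with writer avatar (bytes -> bytes; writer required)
  age: paired with writer age (int32 -> int32; writer optional)
  writer active: unknown to reader
  violation R5 at severity
  => forward: BREAKING (1)
decoding the Session value with the v1 reader:
  severity := "CLOSED"
  seq := null (missing; optional => null)
  avatar := 0xC0DE
  age := -7
  writer active: no reader field; dropped
  => decoded: {"severity": "CLOSED", "seq": null, "avatar": 0xC0DE, "age": -7}


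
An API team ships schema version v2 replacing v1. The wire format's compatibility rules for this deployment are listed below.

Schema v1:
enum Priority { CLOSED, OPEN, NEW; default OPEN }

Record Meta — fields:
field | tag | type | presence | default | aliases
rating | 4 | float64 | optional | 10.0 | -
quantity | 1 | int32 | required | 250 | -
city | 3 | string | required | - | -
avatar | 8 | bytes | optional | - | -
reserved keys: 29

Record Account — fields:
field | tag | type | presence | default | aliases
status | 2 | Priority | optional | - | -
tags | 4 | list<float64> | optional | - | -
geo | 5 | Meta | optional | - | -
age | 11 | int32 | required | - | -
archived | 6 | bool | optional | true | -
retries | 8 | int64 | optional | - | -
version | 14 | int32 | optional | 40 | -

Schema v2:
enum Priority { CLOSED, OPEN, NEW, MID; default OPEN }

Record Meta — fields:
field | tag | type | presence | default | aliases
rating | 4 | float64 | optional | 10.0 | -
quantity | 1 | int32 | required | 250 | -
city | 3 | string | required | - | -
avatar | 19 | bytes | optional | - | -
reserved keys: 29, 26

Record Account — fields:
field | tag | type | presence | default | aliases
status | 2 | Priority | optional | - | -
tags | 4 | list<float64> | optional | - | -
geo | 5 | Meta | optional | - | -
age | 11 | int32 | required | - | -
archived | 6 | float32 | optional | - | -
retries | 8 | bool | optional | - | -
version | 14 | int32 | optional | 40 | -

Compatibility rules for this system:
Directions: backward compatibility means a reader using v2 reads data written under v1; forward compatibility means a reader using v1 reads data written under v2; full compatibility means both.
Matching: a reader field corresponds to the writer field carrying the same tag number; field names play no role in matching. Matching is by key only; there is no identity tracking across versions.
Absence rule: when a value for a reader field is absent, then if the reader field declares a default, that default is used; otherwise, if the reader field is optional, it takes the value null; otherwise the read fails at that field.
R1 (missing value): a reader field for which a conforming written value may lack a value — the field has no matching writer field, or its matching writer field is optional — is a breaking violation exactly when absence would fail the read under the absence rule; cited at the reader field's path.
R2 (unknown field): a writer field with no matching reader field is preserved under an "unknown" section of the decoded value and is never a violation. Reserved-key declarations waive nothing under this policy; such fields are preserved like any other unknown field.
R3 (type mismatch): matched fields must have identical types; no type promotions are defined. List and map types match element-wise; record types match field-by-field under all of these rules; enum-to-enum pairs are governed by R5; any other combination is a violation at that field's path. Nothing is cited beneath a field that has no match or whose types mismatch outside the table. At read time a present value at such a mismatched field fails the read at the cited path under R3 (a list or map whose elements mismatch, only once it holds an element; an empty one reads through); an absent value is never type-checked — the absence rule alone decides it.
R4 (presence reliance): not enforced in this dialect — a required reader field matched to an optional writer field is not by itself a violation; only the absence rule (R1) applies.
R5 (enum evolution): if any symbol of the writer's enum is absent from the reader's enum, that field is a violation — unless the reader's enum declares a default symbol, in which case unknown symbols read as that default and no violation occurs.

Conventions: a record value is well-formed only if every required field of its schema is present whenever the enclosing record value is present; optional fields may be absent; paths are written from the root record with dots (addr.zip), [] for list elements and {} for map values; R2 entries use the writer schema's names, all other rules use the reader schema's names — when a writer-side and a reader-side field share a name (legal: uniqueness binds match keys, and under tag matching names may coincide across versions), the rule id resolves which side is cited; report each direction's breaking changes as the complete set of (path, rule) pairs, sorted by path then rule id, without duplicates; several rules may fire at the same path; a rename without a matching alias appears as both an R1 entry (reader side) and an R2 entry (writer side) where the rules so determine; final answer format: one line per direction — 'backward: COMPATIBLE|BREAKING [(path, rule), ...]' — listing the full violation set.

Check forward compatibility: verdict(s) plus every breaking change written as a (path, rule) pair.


the writer's type comes first in each Account pair
forward analysis of Account with v1 as reader and v2 as writer:
  Priority -> Priority, writer optional: status aligns to status
  list<float64> -> list<float64>, writer optional: tags aligns to tags
  Meta -> Meta, writer optional: geo aligns to geo
  int32 -> int32, writer required: age aligns to age
  float32 -> bool, writer optional: archived aligns to archived
  bool -> int64, writer optional: retries aligns to retries
  int32 -> int32, writer optional: version aligns to version
  float64 -> float64, writer optional: geo.rating aligns to geo.rating
  int32 -> int32, writer required: geo.quantity aligns to geo.quantity
  string -> string, writer required: geo.city aligns to geo.city
  geo.avatar: no writer match
  leftover writer field: geo.avatar
  violation R3 at archived
  violation R3 at retries
  => forward: BREAKING (2)
ruling out the remaining Account differences:
  field avatar in record Meta: tag 8 changed to 19 -> triggers nothing under Account's printed rules — same verdict
  enum Priority (field status in record Account): symbol MID added -> triggers nothing under Account's printed rules — same verdict

forward: BREAKING [(archived, R3), (retries, R3)]


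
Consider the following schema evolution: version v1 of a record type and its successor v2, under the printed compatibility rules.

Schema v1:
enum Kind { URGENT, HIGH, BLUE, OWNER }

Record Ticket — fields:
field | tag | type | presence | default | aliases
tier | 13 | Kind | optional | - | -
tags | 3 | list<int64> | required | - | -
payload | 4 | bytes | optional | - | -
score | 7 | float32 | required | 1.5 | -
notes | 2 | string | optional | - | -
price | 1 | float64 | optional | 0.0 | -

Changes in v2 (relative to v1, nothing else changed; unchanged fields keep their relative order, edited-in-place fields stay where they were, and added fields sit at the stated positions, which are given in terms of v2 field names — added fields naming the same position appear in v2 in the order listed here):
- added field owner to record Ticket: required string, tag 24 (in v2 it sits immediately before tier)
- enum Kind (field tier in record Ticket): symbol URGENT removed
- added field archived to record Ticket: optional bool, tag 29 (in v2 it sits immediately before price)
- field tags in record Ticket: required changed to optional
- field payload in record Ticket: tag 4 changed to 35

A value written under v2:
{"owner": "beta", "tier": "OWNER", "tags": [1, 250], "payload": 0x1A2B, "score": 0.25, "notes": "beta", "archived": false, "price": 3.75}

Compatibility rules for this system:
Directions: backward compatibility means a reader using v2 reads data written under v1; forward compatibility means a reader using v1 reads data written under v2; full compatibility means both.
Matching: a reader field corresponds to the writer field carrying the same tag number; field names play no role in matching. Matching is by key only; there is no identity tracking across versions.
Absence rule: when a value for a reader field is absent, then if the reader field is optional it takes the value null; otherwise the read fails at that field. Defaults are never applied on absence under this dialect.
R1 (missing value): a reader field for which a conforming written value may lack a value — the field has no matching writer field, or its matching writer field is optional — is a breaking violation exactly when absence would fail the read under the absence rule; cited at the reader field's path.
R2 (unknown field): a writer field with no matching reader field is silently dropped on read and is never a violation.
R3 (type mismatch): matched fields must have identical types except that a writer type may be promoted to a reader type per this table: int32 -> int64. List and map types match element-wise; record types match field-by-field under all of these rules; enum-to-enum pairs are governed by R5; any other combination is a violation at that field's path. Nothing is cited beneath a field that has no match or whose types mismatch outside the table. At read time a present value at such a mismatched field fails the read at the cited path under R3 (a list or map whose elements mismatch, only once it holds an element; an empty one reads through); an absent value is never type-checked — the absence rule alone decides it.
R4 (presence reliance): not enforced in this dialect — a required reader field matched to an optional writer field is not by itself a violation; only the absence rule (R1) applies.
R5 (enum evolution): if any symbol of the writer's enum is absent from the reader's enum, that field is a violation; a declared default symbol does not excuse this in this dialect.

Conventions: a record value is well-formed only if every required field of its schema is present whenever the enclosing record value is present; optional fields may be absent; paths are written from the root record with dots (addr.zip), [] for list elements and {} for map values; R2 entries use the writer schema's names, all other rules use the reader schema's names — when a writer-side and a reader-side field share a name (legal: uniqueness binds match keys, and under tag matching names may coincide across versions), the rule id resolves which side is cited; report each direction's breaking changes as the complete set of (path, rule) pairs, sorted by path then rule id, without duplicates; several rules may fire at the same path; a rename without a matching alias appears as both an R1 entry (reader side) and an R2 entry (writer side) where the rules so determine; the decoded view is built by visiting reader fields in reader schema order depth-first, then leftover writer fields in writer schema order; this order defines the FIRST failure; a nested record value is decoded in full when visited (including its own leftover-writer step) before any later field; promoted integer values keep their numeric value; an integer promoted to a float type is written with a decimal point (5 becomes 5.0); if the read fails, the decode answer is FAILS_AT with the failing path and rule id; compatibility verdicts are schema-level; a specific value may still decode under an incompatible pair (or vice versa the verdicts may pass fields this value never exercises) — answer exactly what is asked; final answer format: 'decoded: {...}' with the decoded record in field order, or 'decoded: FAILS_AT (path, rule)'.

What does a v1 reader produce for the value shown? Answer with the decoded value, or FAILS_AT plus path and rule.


decoded: {"tier": "OWNER", "tags": [1, 250], "payload": null, "score": 0.25, "notes": "beta", "price": 3.75}

the writer's type comes first in each Ticket pair
decoding the Ticket value with the v1 reader:
  tier := "OWNER"
  tags := [1, 250]
  payload := null (not supplied -> null)
  score := 0.25
  notes := "beta"
  price := 3.75
  writer owner: unmatched, discarded
  writer payload: unmatched, discarded
  writer archived: unmatched, discarded
  => decoded: {"tier": "OWNER", "tags": [1, 250], "payload": null, "score": 0.25, "notes": "beta", "price": 3.75}
remaining Ticket differences; none change what is asked:
  added field archived to record Ticket: optional bool, tag 29 (in v2 it sits immediately before price) -> triggers nothing under the printed rules; the Ticket answer is the same either way
  enum Kind (field tier in record Ticket): symbol URGENT removed -> schema-level compatibility only; this Ticket value's decode is unchanged
  added field owner to record Ticket: required string, tag 24 (in v2 it sits immediately before tier) -> schema-level compatibility only; this Ticket value's decode is unchanged
  field tags in record Ticket: required changed to optional -> schema-level compatibility only; this Ticket value's decode is unchanged


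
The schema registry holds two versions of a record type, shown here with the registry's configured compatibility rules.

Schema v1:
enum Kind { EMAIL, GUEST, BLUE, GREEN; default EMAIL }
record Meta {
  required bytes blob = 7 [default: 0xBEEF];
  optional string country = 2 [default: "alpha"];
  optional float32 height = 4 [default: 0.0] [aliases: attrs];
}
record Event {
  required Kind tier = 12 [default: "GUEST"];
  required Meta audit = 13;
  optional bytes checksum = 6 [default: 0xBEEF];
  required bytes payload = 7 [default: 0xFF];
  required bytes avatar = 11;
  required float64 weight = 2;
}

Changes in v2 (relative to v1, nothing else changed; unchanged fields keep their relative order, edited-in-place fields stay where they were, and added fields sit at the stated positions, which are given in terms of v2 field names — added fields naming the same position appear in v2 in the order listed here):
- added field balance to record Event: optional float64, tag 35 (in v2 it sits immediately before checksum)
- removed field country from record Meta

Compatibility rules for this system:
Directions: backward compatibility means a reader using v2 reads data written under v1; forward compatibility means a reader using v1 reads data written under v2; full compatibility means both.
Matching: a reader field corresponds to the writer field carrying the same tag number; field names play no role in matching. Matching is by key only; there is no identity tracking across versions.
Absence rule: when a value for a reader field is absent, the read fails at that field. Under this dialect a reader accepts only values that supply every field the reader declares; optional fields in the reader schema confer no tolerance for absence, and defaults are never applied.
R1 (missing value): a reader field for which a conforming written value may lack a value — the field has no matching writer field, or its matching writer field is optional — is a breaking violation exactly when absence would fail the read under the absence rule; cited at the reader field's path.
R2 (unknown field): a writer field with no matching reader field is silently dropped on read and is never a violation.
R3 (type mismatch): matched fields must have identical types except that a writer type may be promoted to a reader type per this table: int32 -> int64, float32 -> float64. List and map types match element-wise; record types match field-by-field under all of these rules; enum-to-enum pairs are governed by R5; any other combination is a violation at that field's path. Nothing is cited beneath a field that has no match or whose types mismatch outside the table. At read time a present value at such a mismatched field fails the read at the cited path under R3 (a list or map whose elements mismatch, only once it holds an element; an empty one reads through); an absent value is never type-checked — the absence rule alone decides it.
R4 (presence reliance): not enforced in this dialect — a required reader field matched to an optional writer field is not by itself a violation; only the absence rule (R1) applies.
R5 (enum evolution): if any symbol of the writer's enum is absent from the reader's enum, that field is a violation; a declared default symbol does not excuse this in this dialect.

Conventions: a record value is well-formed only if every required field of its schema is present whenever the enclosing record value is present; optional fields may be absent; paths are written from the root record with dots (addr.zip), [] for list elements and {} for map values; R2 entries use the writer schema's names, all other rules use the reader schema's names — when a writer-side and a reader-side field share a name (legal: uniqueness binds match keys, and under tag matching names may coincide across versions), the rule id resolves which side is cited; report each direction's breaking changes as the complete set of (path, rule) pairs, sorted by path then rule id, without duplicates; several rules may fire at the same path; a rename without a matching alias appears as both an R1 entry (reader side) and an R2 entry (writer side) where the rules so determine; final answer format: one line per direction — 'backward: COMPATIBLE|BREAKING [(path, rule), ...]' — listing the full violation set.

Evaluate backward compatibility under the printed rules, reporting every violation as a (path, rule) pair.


backward: BREAKING [(audit.height, R1), (balance, R1), (checksum, R1)]

the writer's type comes first in each Event pair
backward analysis of Event with v2 as reader and v1 as writer:
  Kind -> Kind, writer required: tier aligns to tier
  Meta -> Meta, writer required: audit aligns to audit
  balance: no writer-side match
  bytes -> bytes, writer optional: checksum aligns to checksum
  bytes -> bytes, writer required: payload aligns to payload
  bytes -> bytes, writer required: avatar aligns to avatar
  float64 -> float64, writer required: weight aligns to weight
  bytes -> bytes, writer required: audit.blob aligns to audit.blob
  float32 -> float32, writer optional: audit.height aligns to audit.height
  audit.country (writer side), unknown to reader
  breaking: (audit.height, R1)
  breaking: (balance, R1)
  breaking: (checksum, R1)
  => backward: BREAKING (3)


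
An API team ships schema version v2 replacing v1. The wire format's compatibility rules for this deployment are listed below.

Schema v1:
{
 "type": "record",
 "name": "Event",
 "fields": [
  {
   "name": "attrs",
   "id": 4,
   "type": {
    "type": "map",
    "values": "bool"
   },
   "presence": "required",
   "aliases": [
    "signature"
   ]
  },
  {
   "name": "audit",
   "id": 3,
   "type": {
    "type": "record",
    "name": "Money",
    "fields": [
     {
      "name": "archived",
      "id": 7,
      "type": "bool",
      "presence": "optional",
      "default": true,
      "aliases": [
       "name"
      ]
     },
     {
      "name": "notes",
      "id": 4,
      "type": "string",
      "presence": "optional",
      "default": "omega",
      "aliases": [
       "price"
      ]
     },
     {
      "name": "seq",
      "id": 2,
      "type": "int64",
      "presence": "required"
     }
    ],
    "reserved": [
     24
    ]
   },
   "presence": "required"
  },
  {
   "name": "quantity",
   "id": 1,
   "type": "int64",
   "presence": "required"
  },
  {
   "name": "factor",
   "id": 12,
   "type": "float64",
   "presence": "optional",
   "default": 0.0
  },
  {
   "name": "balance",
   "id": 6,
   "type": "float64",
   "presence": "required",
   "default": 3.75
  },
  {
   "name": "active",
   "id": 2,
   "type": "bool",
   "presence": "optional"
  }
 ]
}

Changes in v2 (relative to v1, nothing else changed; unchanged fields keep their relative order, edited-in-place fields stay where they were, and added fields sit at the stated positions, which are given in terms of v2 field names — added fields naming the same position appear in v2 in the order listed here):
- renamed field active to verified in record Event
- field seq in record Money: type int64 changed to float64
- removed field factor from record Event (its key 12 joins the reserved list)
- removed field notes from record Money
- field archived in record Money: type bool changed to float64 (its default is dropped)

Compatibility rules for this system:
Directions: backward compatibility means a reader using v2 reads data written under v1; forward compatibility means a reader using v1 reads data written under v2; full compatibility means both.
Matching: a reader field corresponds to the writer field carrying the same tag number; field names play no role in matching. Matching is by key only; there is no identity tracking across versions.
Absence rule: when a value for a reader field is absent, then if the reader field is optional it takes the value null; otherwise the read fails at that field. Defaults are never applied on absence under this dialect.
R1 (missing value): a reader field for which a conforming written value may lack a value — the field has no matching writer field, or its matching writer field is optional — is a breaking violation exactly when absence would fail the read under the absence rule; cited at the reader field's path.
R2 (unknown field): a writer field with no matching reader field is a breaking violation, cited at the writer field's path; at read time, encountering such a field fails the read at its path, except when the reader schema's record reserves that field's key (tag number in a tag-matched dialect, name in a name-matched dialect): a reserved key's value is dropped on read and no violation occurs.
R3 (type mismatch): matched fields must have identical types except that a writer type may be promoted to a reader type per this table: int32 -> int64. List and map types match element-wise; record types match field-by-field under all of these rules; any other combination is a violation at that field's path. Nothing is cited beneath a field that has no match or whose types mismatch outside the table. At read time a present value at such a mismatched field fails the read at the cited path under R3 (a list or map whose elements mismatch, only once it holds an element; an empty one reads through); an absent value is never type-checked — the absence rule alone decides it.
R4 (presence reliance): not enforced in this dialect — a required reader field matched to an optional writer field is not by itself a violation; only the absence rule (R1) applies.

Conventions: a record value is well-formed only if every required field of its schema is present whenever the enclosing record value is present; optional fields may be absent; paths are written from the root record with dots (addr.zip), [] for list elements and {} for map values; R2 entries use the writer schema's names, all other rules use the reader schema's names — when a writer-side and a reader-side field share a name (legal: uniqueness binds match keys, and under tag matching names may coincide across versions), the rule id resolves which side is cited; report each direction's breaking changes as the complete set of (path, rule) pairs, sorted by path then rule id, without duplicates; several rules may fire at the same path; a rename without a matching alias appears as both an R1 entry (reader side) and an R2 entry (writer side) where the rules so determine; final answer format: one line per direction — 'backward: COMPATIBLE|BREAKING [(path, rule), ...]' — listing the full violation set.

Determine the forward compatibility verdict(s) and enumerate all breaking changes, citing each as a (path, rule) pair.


forward: BREAKING [(audit.archived, R3), (audit.seq, R3)]

in Event below, arrows point writer -> reader
checking forward for Event: reader v1 against writer v2:
  attrs: map<string, bool> -> map<string, bool>, writer required; from attrs
  audit: Money -> Money, writer required; from audit
  quantity: int64 -> int64, writer required; from quantity
  factor: no writer match
  balance: float64 -> float64, writer required; from balance
  active: bool -> bool, writer optional; from verified
  audit.archived: float64 -> bool, writer optional; from audit.archived
  audit.notes: no writer match
  audit.seq: float64 -> int64, writer required; from audit.seq
  violation R3 at audit.archived
  violation R3 at audit.seq
  forward on Event therefore BREAKING (2)
remaining Event differences; none change what is asked:
  renamed field active to verified in record Event -> fires no rule on Event, leaving the asked answer as it is
  removed field factor from record Event (its key 12 joins the reserved list) -> fires no rule on Event, leaving the asked answer as it is
  removed field notes from record Money -> affects backward compatibility only, which is not asked


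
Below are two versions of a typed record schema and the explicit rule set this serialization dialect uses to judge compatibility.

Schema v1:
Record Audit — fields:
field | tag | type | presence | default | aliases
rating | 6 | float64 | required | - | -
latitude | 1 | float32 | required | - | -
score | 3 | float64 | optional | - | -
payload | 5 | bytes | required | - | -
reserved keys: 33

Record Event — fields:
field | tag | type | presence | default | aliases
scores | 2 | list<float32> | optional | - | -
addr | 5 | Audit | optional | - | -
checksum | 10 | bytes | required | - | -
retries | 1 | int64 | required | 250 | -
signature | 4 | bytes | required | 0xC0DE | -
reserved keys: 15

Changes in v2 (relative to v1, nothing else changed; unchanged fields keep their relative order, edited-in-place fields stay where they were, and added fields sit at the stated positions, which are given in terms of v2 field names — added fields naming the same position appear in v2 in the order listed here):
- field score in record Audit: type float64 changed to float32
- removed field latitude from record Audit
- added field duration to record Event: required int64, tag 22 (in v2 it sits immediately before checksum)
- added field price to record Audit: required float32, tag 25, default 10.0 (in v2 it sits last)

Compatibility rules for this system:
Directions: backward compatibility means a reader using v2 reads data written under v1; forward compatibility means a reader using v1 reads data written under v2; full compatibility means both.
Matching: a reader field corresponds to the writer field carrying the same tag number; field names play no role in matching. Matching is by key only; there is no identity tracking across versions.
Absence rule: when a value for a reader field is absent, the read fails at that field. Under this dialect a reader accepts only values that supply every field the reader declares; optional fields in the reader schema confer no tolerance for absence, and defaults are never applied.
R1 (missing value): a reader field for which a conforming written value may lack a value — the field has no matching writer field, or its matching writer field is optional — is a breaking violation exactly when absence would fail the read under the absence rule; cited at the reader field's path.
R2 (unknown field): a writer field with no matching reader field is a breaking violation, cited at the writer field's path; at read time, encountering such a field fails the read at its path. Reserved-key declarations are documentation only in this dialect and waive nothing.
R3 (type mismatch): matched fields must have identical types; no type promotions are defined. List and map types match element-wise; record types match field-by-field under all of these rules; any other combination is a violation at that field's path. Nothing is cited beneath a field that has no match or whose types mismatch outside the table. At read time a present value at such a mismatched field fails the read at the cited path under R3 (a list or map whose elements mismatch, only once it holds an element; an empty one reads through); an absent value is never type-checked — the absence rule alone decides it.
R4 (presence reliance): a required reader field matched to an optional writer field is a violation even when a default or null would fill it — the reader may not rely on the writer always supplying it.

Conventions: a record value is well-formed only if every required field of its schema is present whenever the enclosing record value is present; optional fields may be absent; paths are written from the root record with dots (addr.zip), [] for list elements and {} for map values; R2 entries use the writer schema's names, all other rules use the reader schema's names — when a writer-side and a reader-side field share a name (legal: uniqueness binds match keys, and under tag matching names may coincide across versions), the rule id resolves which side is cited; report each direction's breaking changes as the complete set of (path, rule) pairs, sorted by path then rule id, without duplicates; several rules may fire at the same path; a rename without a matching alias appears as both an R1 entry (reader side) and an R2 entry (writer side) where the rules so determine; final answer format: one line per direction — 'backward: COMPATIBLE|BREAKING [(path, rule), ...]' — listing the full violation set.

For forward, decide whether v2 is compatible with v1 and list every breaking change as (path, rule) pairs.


the writer's type comes first in each Event pair
forward on Event — v1 reading data written by v2:
  scores: list<float32> -> list<float32>, writer optional; from scores
  addr: Audit -> Audit, writer optional; from addr
  checksum: bytes -> bytes, writer required; from checksum
  retries: int64 -> int64, writer required; from retries
  signature: bytes -> bytes, writer required; from signature
  writer duration: unknown to reader
  addr.rating: float64 -> float64, writer required; from addr.rating
  no writer field matches reader addr.latitude
  addr.score: float32 -> float64, writer optional; from addr.score
  addr.payload: bytes -> bytes, writer required; from addr.payload
  writer addr.price: unknown to reader
  breaking: (addr, R1)
  breaking: (addr.latitude, R1)
  breaking: (addr.price, R2)
  breaking: (addr.score, R1)
  breaking: (addr.score, R3)
  breaking: (duration, R2)
  breaking: (scores, R1)
  => forward verdict for Event: BREAKING, 7 violation(s)

forward: BREAKING [(addr, R1), (addr.latitude, R1), (addr.price, R2), (addr.score, R1), (addr.score, R3), (duration, R2), (scores, R1)]


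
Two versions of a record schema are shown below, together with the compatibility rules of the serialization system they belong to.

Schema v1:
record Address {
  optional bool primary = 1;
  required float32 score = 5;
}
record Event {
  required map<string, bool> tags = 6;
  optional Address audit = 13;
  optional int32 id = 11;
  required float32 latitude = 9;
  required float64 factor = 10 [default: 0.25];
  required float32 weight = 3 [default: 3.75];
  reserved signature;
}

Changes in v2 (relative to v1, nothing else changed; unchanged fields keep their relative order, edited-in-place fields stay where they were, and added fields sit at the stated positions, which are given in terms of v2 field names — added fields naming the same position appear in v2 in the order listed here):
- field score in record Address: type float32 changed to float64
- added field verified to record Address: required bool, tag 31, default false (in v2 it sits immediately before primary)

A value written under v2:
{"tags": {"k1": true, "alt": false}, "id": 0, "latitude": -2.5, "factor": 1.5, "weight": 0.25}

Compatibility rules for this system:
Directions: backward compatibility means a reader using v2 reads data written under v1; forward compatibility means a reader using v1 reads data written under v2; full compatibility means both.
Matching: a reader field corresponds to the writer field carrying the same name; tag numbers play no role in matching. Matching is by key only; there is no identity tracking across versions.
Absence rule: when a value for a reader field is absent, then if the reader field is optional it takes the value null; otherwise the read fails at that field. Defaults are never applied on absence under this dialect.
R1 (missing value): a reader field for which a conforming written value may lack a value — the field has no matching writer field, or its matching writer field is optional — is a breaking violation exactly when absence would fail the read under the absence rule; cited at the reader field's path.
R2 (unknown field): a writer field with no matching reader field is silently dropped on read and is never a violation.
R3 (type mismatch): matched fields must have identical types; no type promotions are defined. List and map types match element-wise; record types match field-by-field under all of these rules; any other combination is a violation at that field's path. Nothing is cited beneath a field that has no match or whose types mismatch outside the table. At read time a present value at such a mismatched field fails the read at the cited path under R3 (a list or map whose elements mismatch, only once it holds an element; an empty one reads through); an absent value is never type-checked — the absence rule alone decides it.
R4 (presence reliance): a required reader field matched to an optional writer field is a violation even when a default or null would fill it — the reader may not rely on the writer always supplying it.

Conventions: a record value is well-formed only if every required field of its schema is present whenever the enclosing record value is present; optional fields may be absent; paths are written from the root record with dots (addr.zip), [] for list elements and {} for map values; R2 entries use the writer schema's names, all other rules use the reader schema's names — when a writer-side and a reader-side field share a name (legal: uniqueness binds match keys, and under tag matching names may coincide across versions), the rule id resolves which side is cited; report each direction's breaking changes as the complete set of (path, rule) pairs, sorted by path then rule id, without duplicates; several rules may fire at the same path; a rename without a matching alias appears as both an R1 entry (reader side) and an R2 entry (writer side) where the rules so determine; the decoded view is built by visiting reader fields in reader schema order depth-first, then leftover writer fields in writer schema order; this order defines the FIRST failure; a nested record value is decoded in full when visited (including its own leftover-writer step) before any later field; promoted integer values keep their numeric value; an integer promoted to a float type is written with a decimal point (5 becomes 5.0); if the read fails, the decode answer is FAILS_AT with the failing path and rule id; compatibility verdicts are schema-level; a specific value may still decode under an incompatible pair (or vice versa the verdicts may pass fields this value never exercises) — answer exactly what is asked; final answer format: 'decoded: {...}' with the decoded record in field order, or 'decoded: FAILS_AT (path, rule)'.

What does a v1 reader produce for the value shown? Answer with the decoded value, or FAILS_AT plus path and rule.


decoded: {"tags": {"k1": true, "alt": false}, "audit": null, "id": 0, "latitude": -2.5, "factor": 1.5, "weight": 0.25}

arrows below run writer -> reader for Event
migrating the Event value to v1:
  tags := {"k1": true, "alt": false}
  audit := null (absent, optional -> null)
  id := 0
  latitude := -2.5
  factor := 1.5
  weight := 0.25
  => decoded: {"tags": {"k1": true, "alt": false}, "audit": null, "id": 0, "latitude": -2.5, "factor": 1.5, "weight": 0.25}
remaining Event differences; none change what is asked:
  field score in record Address: type float32 changed to float64 -> matters for Event compatibility verdicts, not for this value's decode
  added field verified to record Address: required bool, tag 31, default false (in v2 it sits immediately before primary) -> matters for Event compatibility verdicts, not for this value's decode
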